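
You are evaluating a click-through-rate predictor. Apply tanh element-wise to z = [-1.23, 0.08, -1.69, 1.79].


tanh(-1.23) = -0.8426
tanh(0.08) = 0.0798
tanh(-1.69) = -0.9341
tanh(1.79) = 0.9458
result = [-0.8426, 0.0798, -0.9341, 0.9458]

[-0.8426, 0.0798, -0.9341, 0.9458]


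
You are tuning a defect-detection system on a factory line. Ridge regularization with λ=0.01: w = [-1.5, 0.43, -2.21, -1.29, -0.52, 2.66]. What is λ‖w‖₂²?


‖w‖₂² = (-1.5)² + (0.43)² + (-2.21)² + (-1.29)² + (-0.52)² + (2.66)²
     = 2.25 + 0.1849 + 4.8841 + 1.6641 + 0.2704 + 7.0756
     = 16.3291
λ·‖w‖₂² = 0.01·16.3291 = 0.163291

0.163291


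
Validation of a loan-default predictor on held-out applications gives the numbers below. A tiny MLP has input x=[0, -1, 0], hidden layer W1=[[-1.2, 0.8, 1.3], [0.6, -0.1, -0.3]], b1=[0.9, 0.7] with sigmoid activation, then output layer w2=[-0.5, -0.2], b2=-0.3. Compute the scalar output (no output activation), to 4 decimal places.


z1[0] = (-1.2)·(0) + (0.8)·(-1) + (1.3)·(0) + 0.9 = 0.1
z1[1] = (0.6)·(0) + (-0.1)·(-1) + (-0.3)·(0) + 0.7 = 0.8
h = sigmoid(z1) = [0.525, 0.69]
output = (-0.5)·(0.525) + (-0.2)·(0.69) - 0.3 = -0.7005

-0.7005


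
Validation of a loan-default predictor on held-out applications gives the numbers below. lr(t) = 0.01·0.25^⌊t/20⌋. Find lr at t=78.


n_drops = ⌊78/20⌋ = 3
lr = 0.01·0.25^3 = 0.01·0.015625 = 0.00015625

0.00015625


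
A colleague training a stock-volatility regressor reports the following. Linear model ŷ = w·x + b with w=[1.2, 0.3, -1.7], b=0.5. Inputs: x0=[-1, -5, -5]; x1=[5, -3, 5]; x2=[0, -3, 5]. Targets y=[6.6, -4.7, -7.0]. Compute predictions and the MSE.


ŷ0 = (1.2)·(-1) + (0.3)·(-5) + (-1.7)·(-5) + 0.5 = 6.3
ŷ1 = (1.2)·(5) + (0.3)·(-3) + (-1.7)·(5) + 0.5 = -2.9
ŷ2 = (1.2)·(0) + (0.3)·(-3) + (-1.7)·(5) + 0.5 = -8.9
errors² = [0.09, 3.24, 3.61]
MSE = 6.9400/3 = 2.3133

2.3133


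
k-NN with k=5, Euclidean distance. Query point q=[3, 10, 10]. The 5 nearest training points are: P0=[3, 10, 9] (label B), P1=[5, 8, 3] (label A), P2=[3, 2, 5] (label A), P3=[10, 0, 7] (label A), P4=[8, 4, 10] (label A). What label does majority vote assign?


d(q,P0) = 1.0  (label B)
d(q,P1) = 7.5498  (label A)
d(q,P2) = 9.434  (label A)
d(q,P3) = 12.5698  (label A)
d(q,P4) = 7.8102  (label A)
Votes: A=4, B=1
Majority → A

A


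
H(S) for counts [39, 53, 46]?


Probabilities: [39/138, 53/138, 46/138] ≈ [0.2826, 0.3841, 0.3333]
H = -((39/138)·log₂(39/138) + (53/138)·log₂(53/138) + (46/138)·log₂(46/138))
  = 1.5738 bits

1.5738 bits


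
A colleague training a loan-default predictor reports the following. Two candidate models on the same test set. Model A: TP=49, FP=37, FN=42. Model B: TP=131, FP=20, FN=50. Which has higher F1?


Model A: P=49/86=0.5698, R=49/91=0.5385, F1=2PR/(P+R)=2TP/(2TP+FP+FN)=98/177=0.5537
Model B: P=131/151=0.8675, R=131/181=0.7238, F1=2PR/(P+R)=2TP/(2TP+FP+FN)=262/332=0.7892
0.5537 < 0.7892 → Model B

Model B


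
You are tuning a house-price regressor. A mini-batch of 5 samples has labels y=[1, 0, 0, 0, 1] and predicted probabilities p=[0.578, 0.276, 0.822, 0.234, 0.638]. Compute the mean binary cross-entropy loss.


L[0] = -ln(0.578) = 0.5482
L[1] = -ln(1-0.276) = -ln(0.724) = 0.323
L[2] = -ln(1-0.822) = -ln(0.178) = 1.726
L[3] = -ln(1-0.234) = -ln(0.766) = 0.2666
L[4] = -ln(0.638) = 0.4494
mean = (0.5482 + 0.323 + 1.726 + 0.2666 + 0.4494)/5 = 0.6626

0.6626


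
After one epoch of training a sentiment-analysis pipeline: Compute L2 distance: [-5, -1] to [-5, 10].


d = √((-5+ 5)² + (-1-10)²)
  = √(0 + 121)
  = √121 = 11.0

11.0


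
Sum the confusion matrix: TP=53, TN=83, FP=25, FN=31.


Total = TP + TN + FP + FN
= 53 + 83 + 25 + 31
= 192
(Predicted positive: 78, predicted negative: 114)

192


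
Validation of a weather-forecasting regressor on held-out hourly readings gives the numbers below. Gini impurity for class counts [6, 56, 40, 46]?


Probabilities: [6/148, 56/148, 40/148, 46/148] ≈ [0.0405, 0.3784, 0.2703, 0.3108]
Σpᵢ² = (36 + 3136 + 1600 + 2116)/148² = 6888/21904
Gini = 1 - Σpᵢ² = 1 - 6888/21904 = 0.6855

0.6855


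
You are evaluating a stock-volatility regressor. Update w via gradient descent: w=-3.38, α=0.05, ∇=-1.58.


w_new = w - α·∇
= -3.38 - 0.05·-1.58
= -3.38 + 0.079
= -3.301

-3.301


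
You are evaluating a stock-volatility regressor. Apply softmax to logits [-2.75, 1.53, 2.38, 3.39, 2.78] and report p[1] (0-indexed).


Exponentials: e^-2.75=0.0639, e^1.53=4.6182, e^2.38=10.8049, e^3.39=29.666, e^2.78=16.119
Sum = 61.272
Softmax = [0.001, 0.0754, 0.1763, 0.4842, 0.2631]
p[1] = 4.6182/61.272 = 0.0754

0.0754


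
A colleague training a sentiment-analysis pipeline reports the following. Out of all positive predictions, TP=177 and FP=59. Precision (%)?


Precision = TP/(TP+FP)
= 177/(177+59)
= 177/236 = 75.0%

75.0%


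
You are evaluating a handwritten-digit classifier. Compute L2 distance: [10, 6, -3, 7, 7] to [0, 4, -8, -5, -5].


d = √((10-0)² + (6-4)² + (-3+ 8)² + (7+ 5)² + (7+ 5)²)
  = √(100 + 4 + 25 + 144 + 144)
  = √417 = 20.4206

20.4206


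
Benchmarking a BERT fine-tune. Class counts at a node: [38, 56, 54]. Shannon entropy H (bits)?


Probabilities: [38/148, 56/148, 54/148] ≈ [0.2568, 0.3784, 0.3649]
H = -((38/148)·log₂(38/148) + (56/148)·log₂(56/148) + (54/148)·log₂(54/148))
  = 1.5649 bits

1.5649 bits


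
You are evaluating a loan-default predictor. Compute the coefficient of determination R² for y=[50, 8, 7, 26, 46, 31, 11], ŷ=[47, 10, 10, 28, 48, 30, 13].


ȳ = 25.5714
SS_res = Σ(y-ŷ)² = 35
SS_tot = Σ(y-ȳ)² = 1909.71
R² = 1 - SS_res/SS_tot = 1 - 0.0183 = 0.9817

0.9817


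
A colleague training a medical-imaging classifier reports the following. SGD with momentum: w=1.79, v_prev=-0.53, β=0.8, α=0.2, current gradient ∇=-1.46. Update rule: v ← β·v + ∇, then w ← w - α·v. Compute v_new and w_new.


v_new = 0.8·-0.53 - 1.46 = -0.424 - 1.46 = -1.884
w_new = 1.79 - 0.2·-1.884 = 1.79 + 0.3768 = 2.1668

v_new=-1.884, w_new=2.1668


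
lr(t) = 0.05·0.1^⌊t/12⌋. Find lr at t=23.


n_drops = ⌊23/12⌋ = 1
lr = 0.05·0.1^1 = 0.05·0.1 = 0.005

0.005


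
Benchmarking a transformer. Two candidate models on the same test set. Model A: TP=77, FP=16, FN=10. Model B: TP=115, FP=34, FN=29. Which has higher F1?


Model A: P=77/93=0.828, R=77/87=0.8851, F1=2PR/(P+R)=2TP/(2TP+FP+FN)=154/180=0.8556
Model B: P=115/149=0.7718, R=115/144=0.7986, F1=2PR/(P+R)=2TP/(2TP+FP+FN)=230/293=0.785
0.8556 > 0.785 → Model A

Model A


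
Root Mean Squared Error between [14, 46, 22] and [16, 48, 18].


MSE = 24/3 = 8
RMSE = √(24/3) = 2.8284

2.8284


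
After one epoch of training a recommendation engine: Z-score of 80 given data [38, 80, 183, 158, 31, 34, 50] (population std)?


μ = 82, σ = 58.3658
z = (80 - 82)/58.3658 = -0.0343

-0.0343


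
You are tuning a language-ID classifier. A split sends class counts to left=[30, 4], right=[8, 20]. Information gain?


Parent = [38, 24], H_parent = 0.9629
H_left = 0.5226 (n=34), H_right = 0.8631 (n=28)
H_children = (34/62)·0.5226 + (28/62)·0.8631 = 0.6764
IG = 0.9629 - 0.6764 = 0.2865

0.2865


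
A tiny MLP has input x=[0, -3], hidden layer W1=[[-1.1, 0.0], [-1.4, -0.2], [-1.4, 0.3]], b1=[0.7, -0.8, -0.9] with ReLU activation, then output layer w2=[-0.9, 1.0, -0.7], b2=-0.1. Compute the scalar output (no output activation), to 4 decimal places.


z1[0] = (-1.1)·(0) + (0.0)·(-3) + 0.7 = 0.7
z1[1] = (-1.4)·(0) + (-0.2)·(-3) - 0.8 = -0.2
z1[2] = (-1.4)·(0) + (0.3)·(-3) - 0.9 = -1.8
h = ReLU(z1) = [0.7, 0.0, 0.0]
output = (-0.9)·(0.7) + (1.0)·(0.0) + (-0.7)·(0.0) - 0.1 = -0.73

-0.73


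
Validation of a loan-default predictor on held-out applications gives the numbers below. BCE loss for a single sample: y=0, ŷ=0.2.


BCE = -[y·ln(p) + (1-y)·ln(1-p)]
= -0 - 1·ln(1-0.2)
= -ln(0.8) = 0.2231

0.2231


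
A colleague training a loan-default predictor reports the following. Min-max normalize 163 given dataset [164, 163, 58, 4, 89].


min=4, max=164
(163-4)/(164-4) = 159/160 = 0.9938

0.9938


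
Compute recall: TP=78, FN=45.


Recall = TP/(TP+FN)
= 78/(78+45)
= 78/123 = 63.41%

63.41%


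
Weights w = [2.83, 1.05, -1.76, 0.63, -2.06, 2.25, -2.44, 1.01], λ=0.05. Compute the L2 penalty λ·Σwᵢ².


‖w‖₂² = (2.83)² + (1.05)² + (-1.76)² + (0.63)² + (-2.06)² + (2.25)² + (-2.44)² + (1.01)²
     = 8.0089 + 1.1025 + 3.0976 + 0.3969 + 4.2436 + 5.0625 + 5.9536 + 1.0201
     = 28.8857
λ·‖w‖₂² = 0.05·28.8857 = 1.444285

1.444285


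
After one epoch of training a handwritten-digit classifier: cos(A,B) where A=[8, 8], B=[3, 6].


A·B = 8·3 + 8·6 = 72
‖A‖ = √128 = 11.3137, ‖B‖ = √45 = 6.7082
cos = 72/(√128·√45) = 72/√5760 = 0.9487

0.9487


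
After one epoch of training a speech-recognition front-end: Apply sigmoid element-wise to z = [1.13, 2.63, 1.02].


σ(1.13) = 1/(1+e^-1.13) = 0.7558
σ(2.63) = 1/(1+e^-2.63) = 0.9328
σ(1.02) = 1/(1+e^-1.02) = 0.735
result = [0.7558, 0.9328, 0.735]

[0.7558, 0.9328, 0.735]


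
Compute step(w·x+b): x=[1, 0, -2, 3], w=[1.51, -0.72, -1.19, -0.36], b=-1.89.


z = (1)·(1.51) + (0)·(-0.72) + (-2)·(-1.19) + (3)·(-0.36) - 1.89
  = 0.92
step(z) = 1 (z≥0)

1


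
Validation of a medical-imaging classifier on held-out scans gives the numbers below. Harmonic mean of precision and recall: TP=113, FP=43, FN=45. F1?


Precision = 113/156 = 0.7244
Recall = 113/158 = 0.7152
F1 = 2·P·R/(P+R) = 2·TP/(2·TP+FP+FN) = 226/(226+43+45) = 226/314 = 0.7197

0.7197


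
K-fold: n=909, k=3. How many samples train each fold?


Fold size = 909/3 = 303
Training per fold = 909 - 303 = 606

606


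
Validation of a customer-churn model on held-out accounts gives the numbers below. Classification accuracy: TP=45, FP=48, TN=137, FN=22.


Accuracy = (TP+TN)/(TP+TN+FP+FN)
= (45+137)/(252)
= 182/252 = 72.22%

72.22%


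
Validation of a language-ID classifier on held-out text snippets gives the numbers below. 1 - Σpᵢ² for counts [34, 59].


Probabilities: [34/93, 59/93] ≈ [0.3656, 0.6344]
Σpᵢ² = (1156 + 3481)/93² = 4637/8649
Gini = 1 - Σpᵢ² = 1 - 4637/8649 = 0.4639

0.4639


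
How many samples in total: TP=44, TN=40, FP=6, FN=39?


Total = TP + TN + FP + FN
= 44 + 40 + 6 + 39
= 129
(Predicted positive: 50, predicted negative: 79)

129


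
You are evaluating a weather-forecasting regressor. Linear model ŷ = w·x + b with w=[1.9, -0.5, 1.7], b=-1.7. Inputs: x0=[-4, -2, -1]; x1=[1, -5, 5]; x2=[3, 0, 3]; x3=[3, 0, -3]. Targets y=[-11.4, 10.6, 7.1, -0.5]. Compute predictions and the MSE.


ŷ0 = (1.9)·(-4) + (-0.5)·(-2) + (1.7)·(-1) - 1.7 = -10.0
ŷ1 = (1.9)·(1) + (-0.5)·(-5) + (1.7)·(5) - 1.7 = 11.2
ŷ2 = (1.9)·(3) + (-0.5)·(0) + (1.7)·(3) - 1.7 = 9.1
ŷ3 = (1.9)·(3) + (-0.5)·(0) + (1.7)·(-3) - 1.7 = -1.1
errors² = [1.96, 0.36, 4.0, 0.36]
MSE = 6.6800/4 = 1.67

1.67


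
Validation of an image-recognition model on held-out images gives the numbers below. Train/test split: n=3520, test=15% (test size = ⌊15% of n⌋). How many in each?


Test = ⌊3520·15/100⌋ = 528
Train = 3520 - 528 = 2992

Train: 2992, Test: 528


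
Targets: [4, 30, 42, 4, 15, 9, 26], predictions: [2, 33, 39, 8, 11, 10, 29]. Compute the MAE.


Absolute errors: |4-2|=2, |30-33|=3, |42-39|=3, |4-8|=4, |15-11|=4, |9-10|=1, |26-29|=3
Sum = 20
MAE = 20/7 = 20/7

20/7


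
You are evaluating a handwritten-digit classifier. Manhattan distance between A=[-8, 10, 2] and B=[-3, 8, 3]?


d = |-8+ 3| + |10-8| + |2-3|
  = 5 + 2 + 1
  = 8

8


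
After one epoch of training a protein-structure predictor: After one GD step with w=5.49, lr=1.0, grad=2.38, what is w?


w_new = w - α·∇
= 5.49 - 1.0·2.38
= 5.49 - 2.38
= 3.11

3.11


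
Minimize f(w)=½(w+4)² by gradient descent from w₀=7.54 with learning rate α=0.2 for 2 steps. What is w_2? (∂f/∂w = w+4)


step 1: grad = 7.54+4 = 11.54; w = 7.54 - 0.2·(11.54) = 5.232
step 2: grad = 5.232+4 = 9.232; w = 5.232 - 0.2·(9.232) = 3.3856

3.3856


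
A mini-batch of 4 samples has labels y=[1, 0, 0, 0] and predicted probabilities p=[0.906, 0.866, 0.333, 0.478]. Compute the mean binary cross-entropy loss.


L[0] = -ln(0.906) = 0.0987
L[1] = -ln(1-0.866) = -ln(0.134) = 2.0099
L[2] = -ln(1-0.333) = -ln(0.667) = 0.405
L[3] = -ln(1-0.478) = -ln(0.522) = 0.6501
mean = (0.0987 + 2.0099 + 0.405 + 0.6501)/4 = 0.7909

0.7909


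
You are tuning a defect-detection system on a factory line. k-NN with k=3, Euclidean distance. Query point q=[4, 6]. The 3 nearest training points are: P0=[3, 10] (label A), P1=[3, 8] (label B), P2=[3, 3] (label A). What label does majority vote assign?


d(q,P0) = 4.1231  (label A)
d(q,P1) = 2.2361  (label B)
d(q,P2) = 3.1623  (label A)
Votes: A=2, B=1
Majority → A

A


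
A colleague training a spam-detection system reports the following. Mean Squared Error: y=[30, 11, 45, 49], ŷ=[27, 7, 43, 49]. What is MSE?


Squared errors: (30-27)²=9, (11-7)²=16, (45-43)²=4, (49-49)²=0
Sum = 29
MSE = 29/4 = 29/4

29/4


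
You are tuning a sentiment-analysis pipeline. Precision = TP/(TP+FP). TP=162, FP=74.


Precision = TP/(TP+FP)
= 162/(162+74)
= 162/236 = 68.64%

68.64%


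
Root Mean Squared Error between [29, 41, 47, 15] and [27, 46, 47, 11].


MSE = 45/4 = 11.25
RMSE = √(45/4) = 3.3541

3.3541


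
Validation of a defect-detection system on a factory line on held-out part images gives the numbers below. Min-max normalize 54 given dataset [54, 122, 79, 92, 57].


min=54, max=122
(54-54)/(122-54) = 0/68 = 0.0

0.0


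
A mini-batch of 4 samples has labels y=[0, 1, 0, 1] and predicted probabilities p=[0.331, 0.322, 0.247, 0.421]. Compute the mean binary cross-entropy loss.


L[0] = -ln(1-0.331) = -ln(0.669) = 0.402
L[1] = -ln(0.322) = 1.1332
L[2] = -ln(1-0.247) = -ln(0.753) = 0.2837
L[3] = -ln(0.421) = 0.8651
mean = (0.402 + 1.1332 + 0.2837 + 0.8651)/4 = 0.671

0.671


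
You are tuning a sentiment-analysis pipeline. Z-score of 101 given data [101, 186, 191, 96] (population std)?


μ = 143.5, σ = 45.0694
z = (101 - 143.5)/45.0694 = -0.943

-0.943


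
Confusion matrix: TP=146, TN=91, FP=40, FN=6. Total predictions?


Total = TP + TN + FP + FN
= 146 + 91 + 40 + 6
= 283
(Predicted positive: 186, predicted negative: 97)

283


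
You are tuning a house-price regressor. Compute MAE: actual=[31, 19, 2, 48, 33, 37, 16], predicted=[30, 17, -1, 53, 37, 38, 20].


Absolute errors: |31-30|=1, |19-17|=2, |2+ 1|=3, |48-53|=5, |33-37|=4, |37-38|=1, |16-20|=4
Sum = 20
MAE = 20/7 = 20/7

20/7


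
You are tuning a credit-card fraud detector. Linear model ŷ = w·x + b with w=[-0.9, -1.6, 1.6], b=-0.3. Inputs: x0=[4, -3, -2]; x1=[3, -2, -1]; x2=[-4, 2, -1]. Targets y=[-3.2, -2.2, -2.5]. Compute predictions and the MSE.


ŷ0 = (-0.9)·(4) + (-1.6)·(-3) + (1.6)·(-2) - 0.3 = -2.3
ŷ1 = (-0.9)·(3) + (-1.6)·(-2) + (1.6)·(-1) - 0.3 = -1.4
ŷ2 = (-0.9)·(-4) + (-1.6)·(2) + (1.6)·(-1) - 0.3 = -1.5
errors² = [0.81, 0.64, 1.0]
MSE = 2.4500/3 = 0.8167

0.8167


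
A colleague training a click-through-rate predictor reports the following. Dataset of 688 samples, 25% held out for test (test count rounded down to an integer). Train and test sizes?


Test = ⌊688·25/100⌋ = 172
Train = 688 - 172 = 516

Train: 516, Test: 172


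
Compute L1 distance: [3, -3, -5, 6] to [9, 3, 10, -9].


d = |3-9| + |-3-3| + |-5-10| + |6+ 9|
  = 6 + 6 + 15 + 15
  = 42

42


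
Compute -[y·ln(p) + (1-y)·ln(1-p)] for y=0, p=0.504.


BCE = -[y·ln(p) + (1-y)·ln(1-p)]
= -0 - 1·ln(1-0.504)
= -ln(0.496) = 0.7012

0.7012


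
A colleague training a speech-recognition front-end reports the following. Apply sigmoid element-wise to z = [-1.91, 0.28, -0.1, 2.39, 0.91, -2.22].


σ(-1.91) = 1/(1+e^1.91) = 0.129
σ(0.28) = 1/(1+e^-0.28) = 0.5695
σ(-0.1) = 1/(1+e^0.1) = 0.475
σ(2.39) = 1/(1+e^-2.39) = 0.9161
σ(0.91) = 1/(1+e^-0.91) = 0.713
σ(-2.22) = 1/(1+e^2.22) = 0.098
result = [0.129, 0.5695, 0.475, 0.9161, 0.713, 0.098]

[0.129, 0.5695, 0.475, 0.9161, 0.713, 0.098]


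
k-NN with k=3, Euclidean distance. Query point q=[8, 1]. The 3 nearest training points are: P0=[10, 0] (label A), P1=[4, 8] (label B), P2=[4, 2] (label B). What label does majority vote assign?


d(q,P0) = 2.2361  (label A)
d(q,P1) = 8.0623  (label B)
d(q,P2) = 4.1231  (label B)
Votes: A=1, B=2
Majority → B

B


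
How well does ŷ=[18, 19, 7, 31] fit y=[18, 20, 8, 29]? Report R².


ȳ = 18.75
SS_res = Σ(y-ŷ)² = 6
SS_tot = Σ(y-ȳ)² = 222.75
R² = 1 - SS_res/SS_tot = 1 - 0.0269 = 0.9731

0.9731


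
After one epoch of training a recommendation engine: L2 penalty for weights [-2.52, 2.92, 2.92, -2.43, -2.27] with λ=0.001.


‖w‖₂² = (-2.52)² + (2.92)² + (2.92)² + (-2.43)² + (-2.27)²
     = 6.3504 + 8.5264 + 8.5264 + 5.9049 + 5.1529
     = 34.461
λ·‖w‖₂² = 0.001·34.461 = 0.034461

0.034461


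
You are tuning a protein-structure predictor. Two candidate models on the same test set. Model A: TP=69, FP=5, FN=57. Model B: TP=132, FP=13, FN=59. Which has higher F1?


Model A: P=69/74=0.9324, R=69/126=0.5476, F1=2PR/(P+R)=2TP/(2TP+FP+FN)=138/200=0.69
Model B: P=132/145=0.9103, R=132/191=0.6911, F1=2PR/(P+R)=2TP/(2TP+FP+FN)=264/336=0.7857
0.69 < 0.7857 → Model B

Model B


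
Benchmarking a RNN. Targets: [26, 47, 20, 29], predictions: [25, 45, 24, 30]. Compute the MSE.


Squared errors: (26-25)²=1, (47-45)²=4, (20-24)²=16, (29-30)²=1
Sum = 22
MSE = 22/4 = 11/2

11/2


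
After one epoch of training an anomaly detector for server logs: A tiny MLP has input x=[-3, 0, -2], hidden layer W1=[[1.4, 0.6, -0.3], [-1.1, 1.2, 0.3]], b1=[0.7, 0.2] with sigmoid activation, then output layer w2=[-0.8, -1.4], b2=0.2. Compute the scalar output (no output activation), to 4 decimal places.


z1[0] = (1.4)·(-3) + (0.6)·(0) + (-0.3)·(-2) + 0.7 = -2.9
z1[1] = (-1.1)·(-3) + (1.2)·(0) + (0.3)·(-2) + 0.2 = 2.9
h = sigmoid(z1) = [0.0522, 0.9478]
output = (-0.8)·(0.0522) + (-1.4)·(0.9478) + 0.2 = -1.1687

-1.1687


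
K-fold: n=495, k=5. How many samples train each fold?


Fold size = 495/5 = 99
Training per fold = 495 - 99 = 396

396


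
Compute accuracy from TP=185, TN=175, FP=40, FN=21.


Accuracy = (TP+TN)/(TP+TN+FP+FN)
= (185+175)/(421)
= 360/421 = 85.51%

85.51%


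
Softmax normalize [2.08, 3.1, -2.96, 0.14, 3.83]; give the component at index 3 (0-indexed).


Exponentials: e^2.08=8.0045, e^3.1=22.198, e^-2.96=0.0518, e^0.14=1.1503, e^3.83=46.0625
Sum = 77.4671
Softmax = [0.1033, 0.2865, 0.0007, 0.0148, 0.5946]
p[3] = 1.1503/77.4671 = 0.0148

0.0148


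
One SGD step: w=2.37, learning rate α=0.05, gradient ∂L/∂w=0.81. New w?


w_new = w - α·∇
= 2.37 - 0.05·0.81
= 2.37 - 0.0405
= 2.3295

2.3295


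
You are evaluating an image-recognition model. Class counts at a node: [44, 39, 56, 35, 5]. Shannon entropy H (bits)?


Probabilities: [44/179, 39/179, 56/179, 35/179, 5/179] ≈ [0.2458, 0.2179, 0.3128, 0.1955, 0.0279]
H = -((44/179)·log₂(44/179) + (39/179)·log₂(39/179) + (56/179)·log₂(56/179) + (35/179)·log₂(35/179) + (5/179)·log₂(5/179))
  = 2.1056 bits

2.1056 bits


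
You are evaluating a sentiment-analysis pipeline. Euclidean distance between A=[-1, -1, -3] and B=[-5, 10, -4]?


d = √((-1+ 5)² + (-1-10)² + (-3+ 4)²)
  = √(16 + 121 + 1)
  = √138 = 11.7473

11.7473


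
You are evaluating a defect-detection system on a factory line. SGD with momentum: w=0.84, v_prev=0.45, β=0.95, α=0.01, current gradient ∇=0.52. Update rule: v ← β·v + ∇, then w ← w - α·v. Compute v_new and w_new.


v_new = 0.95·0.45 + 0.52 = 0.4275 + 0.52 = 0.9475
w_new = 0.84 - 0.01·0.9475 = 0.84 - 0.009475 = 0.830525

v_new=0.9475, w_new=0.830525


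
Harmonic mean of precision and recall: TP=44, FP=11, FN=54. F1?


Precision = 44/55 = 0.8
Recall = 44/98 = 0.449
F1 = 2·P·R/(P+R) = 2·TP/(2·TP+FP+FN) = 88/(88+11+54) = 88/153 = 0.5752

0.5752


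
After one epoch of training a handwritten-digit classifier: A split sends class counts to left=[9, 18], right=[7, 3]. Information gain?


Parent = [16, 21], H_parent = 0.9868
H_left = 0.9183 (n=27), H_right = 0.8813 (n=10)
H_children = (27/37)·0.9183 + (10/37)·0.8813 = 0.9083
IG = 0.9868 - 0.9083 = 0.0785

0.0785


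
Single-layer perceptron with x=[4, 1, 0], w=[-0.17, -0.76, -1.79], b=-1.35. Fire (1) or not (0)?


z = (4)·(-0.17) + (1)·(-0.76) + (0)·(-1.79) - 1.35
  = -2.79
step(z) = 0 (z<0)

0


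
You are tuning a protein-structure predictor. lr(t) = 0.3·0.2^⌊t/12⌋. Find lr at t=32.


n_drops = ⌊32/12⌋ = 2
lr = 0.3·0.2^2 = 0.3·0.04 = 0.012

0.012


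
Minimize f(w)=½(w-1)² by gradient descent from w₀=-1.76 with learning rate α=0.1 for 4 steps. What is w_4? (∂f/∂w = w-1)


step 1: grad = -1.76-1 = -2.76; w = -1.76 - 0.1·(-2.76) = -1.484
step 2: grad = -1.484-1 = -2.484; w = -1.484 - 0.1·(-2.484) = -1.2356
step 3: grad = -1.2356-1 = -2.2356; w = -1.2356 - 0.1·(-2.2356) = -1.01204
step 4: grad = -1.01204-1 = -2.01204; w = -1.01204 - 0.1·(-2.01204) = -0.810836

-0.810836


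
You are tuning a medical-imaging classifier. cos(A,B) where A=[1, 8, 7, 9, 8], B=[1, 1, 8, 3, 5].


A·B = 1·1 + 8·1 + 7·8 + 9·3 + 8·5 = 132
‖A‖ = √259 = 16.0935, ‖B‖ = √100 = 10
cos = 132/(√259·√100) = 132/√25900 = 0.8202

0.8202


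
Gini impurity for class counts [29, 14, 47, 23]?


Probabilities: [29/113, 14/113, 47/113, 23/113] ≈ [0.2566, 0.1239, 0.4159, 0.2035]
Σpᵢ² = (841 + 196 + 2209 + 529)/113² = 3775/12769
Gini = 1 - Σpᵢ² = 1 - 3775/12769 = 0.7044

0.7044


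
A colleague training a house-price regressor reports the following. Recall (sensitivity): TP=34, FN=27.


Recall = TP/(TP+FN)
= 34/(34+27)
= 34/61 = 55.74%

55.74%


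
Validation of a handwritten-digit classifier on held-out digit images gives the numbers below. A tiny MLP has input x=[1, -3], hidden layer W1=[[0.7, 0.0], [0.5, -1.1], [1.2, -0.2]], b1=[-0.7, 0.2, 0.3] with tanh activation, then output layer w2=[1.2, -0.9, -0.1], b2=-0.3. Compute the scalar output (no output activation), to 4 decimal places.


z1[0] = (0.7)·(1) + (0.0)·(-3) - 0.7 = 0.0
z1[1] = (0.5)·(1) + (-1.1)·(-3) + 0.2 = 4.0
z1[2] = (1.2)·(1) + (-0.2)·(-3) + 0.3 = 2.1
h = tanh(z1) = [0.0, 0.9993, 0.9705]
output = (1.2)·(0.0) + (-0.9)·(0.9993) + (-0.1)·(0.9705) - 0.3 = -1.2964

-1.2964


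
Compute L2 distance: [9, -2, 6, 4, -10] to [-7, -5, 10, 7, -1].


d = √((9+ 7)² + (-2+ 5)² + (6-10)² + (4-7)² + (-10+ 1)²)
  = √(256 + 9 + 16 + 9 + 81)
  = √371 = 19.2614

19.2614


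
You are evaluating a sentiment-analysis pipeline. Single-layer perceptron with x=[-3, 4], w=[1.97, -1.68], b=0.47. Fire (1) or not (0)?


z = (-3)·(1.97) + (4)·(-1.68) + 0.47
  = -12.16
step(z) = 0 (z<0)

0


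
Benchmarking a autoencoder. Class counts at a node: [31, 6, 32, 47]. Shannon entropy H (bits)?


Probabilities: [31/116, 6/116, 32/116, 47/116] ≈ [0.2672, 0.0517, 0.2759, 0.4052]
H = -((31/116)·log₂(31/116) + (6/116)·log₂(6/116) + (32/116)·log₂(32/116) + (47/116)·log₂(47/116))
  = 1.7704 bits

1.7704 bits


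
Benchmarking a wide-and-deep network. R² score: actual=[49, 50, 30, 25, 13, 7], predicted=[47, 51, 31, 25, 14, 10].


ȳ = 29
SS_res = Σ(y-ŷ)² = 16
SS_tot = Σ(y-ȳ)² = 1598
R² = 1 - SS_res/SS_tot = 1 - 0.01 = 0.99

0.99


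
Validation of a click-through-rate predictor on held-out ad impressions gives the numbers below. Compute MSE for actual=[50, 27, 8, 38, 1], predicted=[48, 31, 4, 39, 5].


Squared errors: (50-48)²=4, (27-31)²=16, (8-4)²=16, (38-39)²=1, (1-5)²=16
Sum = 53
MSE = 53/5 = 53/5

53/5


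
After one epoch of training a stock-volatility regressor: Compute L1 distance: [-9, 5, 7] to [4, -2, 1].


d = |-9-4| + |5+ 2| + |7-1|
  = 13 + 7 + 6
  = 26

26


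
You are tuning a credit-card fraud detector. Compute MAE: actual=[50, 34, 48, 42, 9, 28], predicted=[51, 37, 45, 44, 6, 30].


Absolute errors: |50-51|=1, |34-37|=3, |48-45|=3, |42-44|=2, |9-6|=3, |28-30|=2
Sum = 14
MAE = 14/6 = 7/3

7/3


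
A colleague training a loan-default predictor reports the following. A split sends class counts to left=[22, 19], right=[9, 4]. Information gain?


Parent = [31, 23], H_parent = 0.9841
H_left = 0.9961 (n=41), H_right = 0.8905 (n=13)
H_children = (41/54)·0.9961 + (13/54)·0.8905 = 0.9707
IG = 0.9841 - 0.9707 = 0.0134

0.0134


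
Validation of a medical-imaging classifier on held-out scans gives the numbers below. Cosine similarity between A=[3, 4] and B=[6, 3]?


A·B = 3·6 + 4·3 = 30
‖A‖ = √25 = 5, ‖B‖ = √45 = 6.7082
cos = 30/(√25·√45) = 30/√1125 = 0.8944

0.8944


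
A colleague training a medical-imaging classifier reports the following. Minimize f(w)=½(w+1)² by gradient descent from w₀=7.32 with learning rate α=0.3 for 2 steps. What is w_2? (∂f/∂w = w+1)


step 1: grad = 7.32+1 = 8.32; w = 7.32 - 0.3·(8.32) = 4.824
step 2: grad = 4.824+1 = 5.824; w = 4.824 - 0.3·(5.824) = 3.0768

3.0768


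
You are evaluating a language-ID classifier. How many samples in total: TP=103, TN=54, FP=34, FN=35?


Total = TP + TN + FP + FN
= 103 + 54 + 34 + 35
= 226
(Predicted positive: 137, predicted negative: 89)

226


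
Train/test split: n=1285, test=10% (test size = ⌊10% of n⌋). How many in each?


Test = ⌊1285·10/100⌋ = 128
Train = 1285 - 128 = 1157

Train: 1157, Test: 128


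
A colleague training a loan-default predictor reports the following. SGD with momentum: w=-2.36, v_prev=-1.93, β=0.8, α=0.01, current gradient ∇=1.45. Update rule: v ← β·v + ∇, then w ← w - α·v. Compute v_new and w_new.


v_new = 0.8·-1.93 + 1.45 = -1.544 + 1.45 = -0.094
w_new = -2.36 - 0.01·-0.094 = -2.36 + 0.00094 = -2.35906

v_new=-0.094, w_new=-2.35906


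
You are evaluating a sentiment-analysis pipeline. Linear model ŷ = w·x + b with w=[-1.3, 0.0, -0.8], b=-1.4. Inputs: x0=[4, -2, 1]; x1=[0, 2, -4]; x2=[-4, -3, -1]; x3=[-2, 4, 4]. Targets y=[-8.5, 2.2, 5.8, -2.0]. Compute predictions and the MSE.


ŷ0 = (-1.3)·(4) + (0.0)·(-2) + (-0.8)·(1) - 1.4 = -7.4
ŷ1 = (-1.3)·(0) + (0.0)·(2) + (-0.8)·(-4) - 1.4 = 1.8
ŷ2 = (-1.3)·(-4) + (0.0)·(-3) + (-0.8)·(-1) - 1.4 = 4.6
ŷ3 = (-1.3)·(-2) + (0.0)·(4) + (-0.8)·(4) - 1.4 = -2.0
errors² = [1.21, 0.16, 1.44, 0.0]
MSE = 2.8100/4 = 0.7025

0.7025


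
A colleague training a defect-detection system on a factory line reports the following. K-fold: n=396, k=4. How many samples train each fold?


Fold size = 396/4 = 99
Training per fold = 396 - 99 = 297

297


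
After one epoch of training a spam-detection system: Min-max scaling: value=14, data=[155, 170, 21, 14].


min=14, max=170
(14-14)/(170-14) = 0/156 = 0.0

0.0


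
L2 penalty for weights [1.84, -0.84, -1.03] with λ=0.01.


‖w‖₂² = (1.84)² + (-0.84)² + (-1.03)²
     = 3.3856 + 0.7056 + 1.0609
     = 5.1521
λ·‖w‖₂² = 0.01·5.1521 = 0.051521

0.051521


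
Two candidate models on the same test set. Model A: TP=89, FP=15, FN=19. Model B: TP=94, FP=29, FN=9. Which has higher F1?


Model A: P=89/104=0.8558, R=89/108=0.8241, F1=2PR/(P+R)=2TP/(2TP+FP+FN)=178/212=0.8396
Model B: P=94/123=0.7642, R=94/103=0.9126, F1=2PR/(P+R)=2TP/(2TP+FP+FN)=188/226=0.8319
0.8396 > 0.8319 → Model A

Model A


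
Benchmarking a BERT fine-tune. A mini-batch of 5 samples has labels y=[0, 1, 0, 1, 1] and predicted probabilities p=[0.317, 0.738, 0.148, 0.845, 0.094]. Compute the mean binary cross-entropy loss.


L[0] = -ln(1-0.317) = -ln(0.683) = 0.3813
L[1] = -ln(0.738) = 0.3038
L[2] = -ln(1-0.148) = -ln(0.852) = 0.1602
L[3] = -ln(0.845) = 0.1684
L[4] = -ln(0.094) = 2.3645
mean = (0.3813 + 0.3038 + 0.1602 + 0.1684 + 2.3645)/5 = 0.6756

0.6756


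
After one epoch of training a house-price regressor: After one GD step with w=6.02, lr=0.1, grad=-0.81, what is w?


w_new = w - α·∇
= 6.02 - 0.1·-0.81
= 6.02 + 0.081
= 6.101

6.101


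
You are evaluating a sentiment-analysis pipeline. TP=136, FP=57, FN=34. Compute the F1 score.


Precision = 136/193 = 0.7047
Recall = 136/170 = 0.8
F1 = 2·P·R/(P+R) = 2·TP/(2·TP+FP+FN) = 272/(272+57+34) = 272/363 = 0.7493

0.7493


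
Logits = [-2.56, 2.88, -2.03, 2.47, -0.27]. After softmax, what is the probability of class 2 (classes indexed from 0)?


Exponentials: e^-2.56=0.0773, e^2.88=17.8143, e^-2.03=0.1313, e^2.47=11.8224, e^-0.27=0.7634
Sum = 30.6087
Softmax = [0.0025, 0.582, 0.0043, 0.3862, 0.0249]
p[2] = 0.1313/30.6087 = 0.0043

0.0043


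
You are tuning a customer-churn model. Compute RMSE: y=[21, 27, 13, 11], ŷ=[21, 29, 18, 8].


MSE = 38/4 = 9.5
RMSE = √(38/4) = 3.0822

3.0822


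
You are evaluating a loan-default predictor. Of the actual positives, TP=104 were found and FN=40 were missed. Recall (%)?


Recall = TP/(TP+FN)
= 104/(104+40)
= 104/144 = 72.22%

72.22%


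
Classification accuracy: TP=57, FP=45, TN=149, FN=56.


Accuracy = (TP+TN)/(TP+TN+FP+FN)
= (57+149)/(307)
= 206/307 = 67.1%

67.1%


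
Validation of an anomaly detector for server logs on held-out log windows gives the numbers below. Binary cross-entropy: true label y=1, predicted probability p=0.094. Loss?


BCE = -[y·ln(p) + (1-y)·ln(1-p)]
= -1·ln(0.094) - 0
= -ln(0.094) = 2.3645

2.3645


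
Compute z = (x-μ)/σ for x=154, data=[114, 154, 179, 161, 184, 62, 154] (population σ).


μ = 144, σ = 39.5294
z = (154 - 144)/39.5294 = 0.253

0.253


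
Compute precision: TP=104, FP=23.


Precision = TP/(TP+FP)
= 104/(104+23)
= 104/127 = 81.89%

81.89%


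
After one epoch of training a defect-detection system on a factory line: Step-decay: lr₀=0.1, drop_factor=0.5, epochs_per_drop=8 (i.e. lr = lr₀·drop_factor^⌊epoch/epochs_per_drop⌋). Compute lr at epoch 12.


n_drops = ⌊12/8⌋ = 1
lr = 0.1·0.5^1 = 0.1·0.5 = 0.05

0.05


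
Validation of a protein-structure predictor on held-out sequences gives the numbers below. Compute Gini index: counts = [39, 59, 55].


Probabilities: [39/153, 59/153, 55/153] ≈ [0.2549, 0.3856, 0.3595]
Σpᵢ² = (1521 + 3481 + 3025)/153² = 8027/23409
Gini = 1 - Σpᵢ² = 1 - 8027/23409 = 0.6571

0.6571


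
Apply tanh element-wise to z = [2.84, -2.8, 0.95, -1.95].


tanh(2.84) = 0.9932
tanh(-2.8) = -0.9926
tanh(0.95) = 0.7398
tanh(-1.95) = -0.9603
result = [0.9932, -0.9926, 0.7398, -0.9603]

[0.9932, -0.9926, 0.7398, -0.9603]


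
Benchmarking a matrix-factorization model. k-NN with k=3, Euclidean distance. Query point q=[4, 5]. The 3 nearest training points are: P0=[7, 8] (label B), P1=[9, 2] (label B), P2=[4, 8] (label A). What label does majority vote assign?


d(q,P0) = 4.2426  (label B)
d(q,P1) = 5.831  (label B)
d(q,P2) = 3.0  (label A)
Votes: A=1, B=2
Majority → B

B


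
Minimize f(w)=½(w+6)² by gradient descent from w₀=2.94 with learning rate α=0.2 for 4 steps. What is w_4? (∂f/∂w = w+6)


step 1: grad = 2.94+6 = 8.94; w = 2.94 - 0.2·(8.94) = 1.152
step 2: grad = 1.152+6 = 7.152; w = 1.152 - 0.2·(7.152) = -0.2784
step 3: grad = -0.2784+6 = 5.7216; w = -0.2784 - 0.2·(5.7216) = -1.42272
step 4: grad = -1.42272+6 = 4.57728; w = -1.42272 - 0.2·(4.57728) = -2.338176

-2.338176


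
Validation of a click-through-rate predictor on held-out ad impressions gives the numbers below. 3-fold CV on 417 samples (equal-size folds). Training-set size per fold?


Fold size = 417/3 = 139
Training per fold = 417 - 139 = 278

278


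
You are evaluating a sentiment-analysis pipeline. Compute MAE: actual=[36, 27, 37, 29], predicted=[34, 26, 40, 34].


Absolute errors: |36-34|=2, |27-26|=1, |37-40|=3, |29-34|=5
Sum = 11
MAE = 11/4 = 11/4

11/4


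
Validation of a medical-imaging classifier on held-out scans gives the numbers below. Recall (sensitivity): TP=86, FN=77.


Recall = TP/(TP+FN)
= 86/(86+77)
= 86/163 = 52.76%

52.76%


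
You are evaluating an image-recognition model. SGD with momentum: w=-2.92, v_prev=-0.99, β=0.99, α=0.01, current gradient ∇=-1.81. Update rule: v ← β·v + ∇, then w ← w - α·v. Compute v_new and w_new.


v_new = 0.99·-0.99 - 1.81 = -0.9801 - 1.81 = -2.7901
w_new = -2.92 - 0.01·-2.7901 = -2.92 + 0.027901 = -2.892099

v_new=-2.7901, w_new=-2.892099


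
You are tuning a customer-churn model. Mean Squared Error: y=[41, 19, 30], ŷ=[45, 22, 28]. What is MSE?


Squared errors: (41-45)²=16, (19-22)²=9, (30-28)²=4
Sum = 29
MSE = 29/3 = 29/3

29/3


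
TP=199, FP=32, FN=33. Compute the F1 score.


Precision = 199/231 = 0.8615
Recall = 199/232 = 0.8578
F1 = 2·P·R/(P+R) = 2·TP/(2·TP+FP+FN) = 398/(398+32+33) = 398/463 = 0.8596

0.8596


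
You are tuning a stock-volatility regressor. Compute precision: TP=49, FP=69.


Precision = TP/(TP+FP)
= 49/(49+69)
= 49/118 = 41.53%

41.53%


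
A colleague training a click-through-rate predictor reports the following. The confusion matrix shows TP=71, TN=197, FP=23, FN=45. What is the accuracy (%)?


Accuracy = (TP+TN)/(TP+TN+FP+FN)
= (71+197)/(336)
= 268/336 = 79.76%

79.76%


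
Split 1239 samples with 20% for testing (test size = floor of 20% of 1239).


Test = ⌊1239·20/100⌋ = 247
Train = 1239 - 247 = 992

Train: 992, Test: 247


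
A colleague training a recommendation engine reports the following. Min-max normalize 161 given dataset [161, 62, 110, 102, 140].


min=62, max=161
(161-62)/(161-62) = 99/99 = 1.0

1.0


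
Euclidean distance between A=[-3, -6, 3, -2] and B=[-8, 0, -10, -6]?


d = √((-3+ 8)² + (-6-0)² + (3+ 10)² + (-2+ 6)²)
  = √(25 + 36 + 169 + 16)
  = √246 = 15.6844

15.6844


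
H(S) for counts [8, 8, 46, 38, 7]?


Probabilities: [8/107, 8/107, 46/107, 38/107, 7/107] ≈ [0.0748, 0.0748, 0.4299, 0.3551, 0.0654]
H = -((8/107)·log₂(8/107) + (8/107)·log₂(8/107) + (46/107)·log₂(46/107) + (38/107)·log₂(38/107) + (7/107)·log₂(7/107))
  = 1.8708 bits

1.8708 bits


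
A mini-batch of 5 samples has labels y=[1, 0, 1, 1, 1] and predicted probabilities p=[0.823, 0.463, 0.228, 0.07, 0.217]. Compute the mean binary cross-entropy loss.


L[0] = -ln(0.823) = 0.1948
L[1] = -ln(1-0.463) = -ln(0.537) = 0.6218
L[2] = -ln(0.228) = 1.4784
L[3] = -ln(0.07) = 2.6593
L[4] = -ln(0.217) = 1.5279
mean = (0.1948 + 0.6218 + 1.4784 + 2.6593 + 1.5279)/5 = 1.2964

1.2964


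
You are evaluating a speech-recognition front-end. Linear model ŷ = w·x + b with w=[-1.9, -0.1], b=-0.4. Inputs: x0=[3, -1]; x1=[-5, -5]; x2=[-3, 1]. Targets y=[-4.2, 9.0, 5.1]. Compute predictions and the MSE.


ŷ0 = (-1.9)·(3) + (-0.1)·(-1) - 0.4 = -6.0
ŷ1 = (-1.9)·(-5) + (-0.1)·(-5) - 0.4 = 9.6
ŷ2 = (-1.9)·(-3) + (-0.1)·(1) - 0.4 = 5.2
errors² = [3.24, 0.36, 0.01]
MSE = 3.6100/3 = 1.2033

1.2033


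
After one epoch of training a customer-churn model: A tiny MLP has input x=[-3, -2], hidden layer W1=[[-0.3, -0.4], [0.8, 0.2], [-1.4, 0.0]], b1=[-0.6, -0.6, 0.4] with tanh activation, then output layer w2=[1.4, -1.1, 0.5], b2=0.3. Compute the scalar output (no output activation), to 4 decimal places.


z1[0] = (-0.3)·(-3) + (-0.4)·(-2) - 0.6 = 1.1
z1[1] = (0.8)·(-3) + (0.2)·(-2) - 0.6 = -3.4
z1[2] = (-1.4)·(-3) + (0.0)·(-2) + 0.4 = 4.6
h = tanh(z1) = [0.8005, -0.9978, 0.9998]
output = (1.4)·(0.8005) + (-1.1)·(-0.9978) + (0.5)·(0.9998) + 0.3 = 3.0182

3.0182


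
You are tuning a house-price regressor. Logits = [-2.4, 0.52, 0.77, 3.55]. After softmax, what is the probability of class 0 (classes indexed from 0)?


Exponentials: e^-2.4=0.0907, e^0.52=1.682, e^0.77=2.1598, e^3.55=34.8133
Sum = 38.7458
Softmax = [0.0023, 0.0434, 0.0557, 0.8985]
p[0] = 0.0907/38.7458 = 0.0023

0.0023


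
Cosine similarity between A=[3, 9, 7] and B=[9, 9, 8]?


A·B = 3·9 + 9·9 + 7·8 = 164
‖A‖ = √139 = 11.7898, ‖B‖ = √226 = 15.0333
cos = 164/(√139·√226) = 164/√31414 = 0.9253

0.9253


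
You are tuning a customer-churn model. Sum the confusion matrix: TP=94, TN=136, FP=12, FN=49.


Total = TP + TN + FP + FN
= 94 + 136 + 12 + 49
= 291
(Predicted positive: 106, predicted negative: 185)

291


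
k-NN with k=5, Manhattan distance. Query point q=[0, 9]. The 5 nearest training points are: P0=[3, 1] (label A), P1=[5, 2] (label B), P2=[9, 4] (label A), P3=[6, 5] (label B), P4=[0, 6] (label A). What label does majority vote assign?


d(q,P0) = 11  (label A)
d(q,P1) = 12  (label B)
d(q,P2) = 14  (label A)
d(q,P3) = 10  (label B)
d(q,P4) = 3  (label A)
Votes: A=3, B=2
Majority → A

A


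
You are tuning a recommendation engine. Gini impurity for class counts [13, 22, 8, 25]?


Probabilities: [13/68, 22/68, 8/68, 25/68] ≈ [0.1912, 0.3235, 0.1176, 0.3676]
Σpᵢ² = (169 + 484 + 64 + 625)/68² = 1342/4624
Gini = 1 - Σpᵢ² = 1 - 1342/4624 = 0.7098

0.7098


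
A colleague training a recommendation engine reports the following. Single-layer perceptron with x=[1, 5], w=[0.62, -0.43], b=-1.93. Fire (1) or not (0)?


z = (1)·(0.62) + (5)·(-0.43) - 1.93
  = -3.46
step(z) = 0 (z<0)

0


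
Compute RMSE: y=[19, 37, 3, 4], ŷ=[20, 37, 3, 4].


MSE = 1/4 = 0.25
RMSE = √(1/4) = 0.5

0.5


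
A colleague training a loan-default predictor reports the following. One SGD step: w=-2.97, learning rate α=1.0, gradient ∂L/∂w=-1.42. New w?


w_new = w - α·∇
= -2.97 - 1.0·-1.42
= -2.97 + 1.42
= -1.55

-1.55


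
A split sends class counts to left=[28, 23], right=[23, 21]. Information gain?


Parent = [51, 44], H_parent = 0.9961
H_left = 0.9931 (n=51), H_right = 0.9985 (n=44)
H_children = (51/95)·0.9931 + (44/95)·0.9985 = 0.9956
IG = 0.9961 - 0.9956 = 0.0005

0.0005


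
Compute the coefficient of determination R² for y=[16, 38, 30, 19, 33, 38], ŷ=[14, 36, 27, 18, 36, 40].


ȳ = 29
SS_res = Σ(y-ŷ)² = 31
SS_tot = Σ(y-ȳ)² = 448
R² = 1 - SS_res/SS_tot = 1 - 0.0692 = 0.9308

0.9308


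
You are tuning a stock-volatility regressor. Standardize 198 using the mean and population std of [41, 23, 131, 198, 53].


μ = 89.2, σ = 65.7279
z = (198 - 89.2)/65.7279 = 1.6553

1.6553


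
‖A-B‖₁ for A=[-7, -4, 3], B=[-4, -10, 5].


d = |-7+ 4| + |-4+ 10| + |3-5|
  = 3 + 6 + 2
  = 11

11


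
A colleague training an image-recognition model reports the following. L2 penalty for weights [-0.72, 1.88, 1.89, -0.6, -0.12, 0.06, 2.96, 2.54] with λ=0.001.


‖w‖₂² = (-0.72)² + (1.88)² + (1.89)² + (-0.6)² + (-0.12)² + (0.06)² + (2.96)² + (2.54)²
     = 0.5184 + 3.5344 + 3.5721 + 0.36 + 0.0144 + 0.0036 + 8.7616 + 6.4516
     = 23.2161
λ·‖w‖₂² = 0.001·23.2161 = 0.023216

0.023216


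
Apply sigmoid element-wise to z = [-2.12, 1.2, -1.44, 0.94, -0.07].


σ(-2.12) = 1/(1+e^2.12) = 0.1072
σ(1.2) = 1/(1+e^-1.2) = 0.7685
σ(-1.44) = 1/(1+e^1.44) = 0.1915
σ(0.94) = 1/(1+e^-0.94) = 0.7191
σ(-0.07) = 1/(1+e^0.07) = 0.4825
result = [0.1072, 0.7685, 0.1915, 0.7191, 0.4825]

[0.1072, 0.7685, 0.1915, 0.7191, 0.4825]


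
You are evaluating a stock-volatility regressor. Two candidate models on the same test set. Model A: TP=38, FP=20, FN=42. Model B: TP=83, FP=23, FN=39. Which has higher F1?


Model A: P=38/58=0.6552, R=38/80=0.475, F1=2PR/(P+R)=2TP/(2TP+FP+FN)=76/138=0.5507
Model B: P=83/106=0.783, R=83/122=0.6803, F1=2PR/(P+R)=2TP/(2TP+FP+FN)=166/228=0.7281
0.5507 < 0.7281 → Model B

Model B


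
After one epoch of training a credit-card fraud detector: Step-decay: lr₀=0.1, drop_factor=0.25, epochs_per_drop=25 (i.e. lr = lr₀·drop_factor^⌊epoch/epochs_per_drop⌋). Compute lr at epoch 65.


n_drops = ⌊65/25⌋ = 2
lr = 0.1·0.25^2 = 0.1·0.0625 = 0.00625

0.00625
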